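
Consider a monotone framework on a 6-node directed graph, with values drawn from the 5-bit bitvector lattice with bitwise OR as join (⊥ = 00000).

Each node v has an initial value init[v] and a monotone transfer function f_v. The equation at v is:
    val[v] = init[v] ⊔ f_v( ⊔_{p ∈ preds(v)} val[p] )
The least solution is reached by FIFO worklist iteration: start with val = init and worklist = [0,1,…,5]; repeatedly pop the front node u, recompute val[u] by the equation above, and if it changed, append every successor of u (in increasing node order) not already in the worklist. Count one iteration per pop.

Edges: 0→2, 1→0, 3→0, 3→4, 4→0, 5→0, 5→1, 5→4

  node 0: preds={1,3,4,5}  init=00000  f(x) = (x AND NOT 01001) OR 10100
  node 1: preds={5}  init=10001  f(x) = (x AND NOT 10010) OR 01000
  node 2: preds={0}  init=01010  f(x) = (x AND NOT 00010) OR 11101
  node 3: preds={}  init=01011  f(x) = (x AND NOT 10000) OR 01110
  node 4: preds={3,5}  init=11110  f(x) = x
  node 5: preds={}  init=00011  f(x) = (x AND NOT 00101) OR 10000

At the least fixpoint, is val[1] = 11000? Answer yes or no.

no

Iteration log — 9 steps:
  step 1. node 0  ⊔preds=11111  new=10110  old=00000  +wl: 
  step 2. node 1  ⊔preds=00011  new=11001  old=10001  +wl: 0
  step 3. node 2  ⊔preds=10110  new=11111  old=01010  +wl: 
  step 4. node 3  ⊔preds=00000  new=01111  old=01011  +wl: 
  step 5. node 4  ⊔preds=01111  new=11111  old=11110  +wl: 
  step 6. node 5  ⊔preds=00000  new=10011  old=00011  +wl: 1,4
  step 7. node 0  ⊔preds=11111  new=10110  stable
  step 8. node 1  ⊔preds=10011  new=11001  stable
  step 9. node 4  ⊔preds=11111  new=11111  stable

Least fixpoint reached:
  node 0: 10110
  node 1: 11001
  node 2: 11111
  node 3: 01111
  node 4: 11111
  node 5: 10011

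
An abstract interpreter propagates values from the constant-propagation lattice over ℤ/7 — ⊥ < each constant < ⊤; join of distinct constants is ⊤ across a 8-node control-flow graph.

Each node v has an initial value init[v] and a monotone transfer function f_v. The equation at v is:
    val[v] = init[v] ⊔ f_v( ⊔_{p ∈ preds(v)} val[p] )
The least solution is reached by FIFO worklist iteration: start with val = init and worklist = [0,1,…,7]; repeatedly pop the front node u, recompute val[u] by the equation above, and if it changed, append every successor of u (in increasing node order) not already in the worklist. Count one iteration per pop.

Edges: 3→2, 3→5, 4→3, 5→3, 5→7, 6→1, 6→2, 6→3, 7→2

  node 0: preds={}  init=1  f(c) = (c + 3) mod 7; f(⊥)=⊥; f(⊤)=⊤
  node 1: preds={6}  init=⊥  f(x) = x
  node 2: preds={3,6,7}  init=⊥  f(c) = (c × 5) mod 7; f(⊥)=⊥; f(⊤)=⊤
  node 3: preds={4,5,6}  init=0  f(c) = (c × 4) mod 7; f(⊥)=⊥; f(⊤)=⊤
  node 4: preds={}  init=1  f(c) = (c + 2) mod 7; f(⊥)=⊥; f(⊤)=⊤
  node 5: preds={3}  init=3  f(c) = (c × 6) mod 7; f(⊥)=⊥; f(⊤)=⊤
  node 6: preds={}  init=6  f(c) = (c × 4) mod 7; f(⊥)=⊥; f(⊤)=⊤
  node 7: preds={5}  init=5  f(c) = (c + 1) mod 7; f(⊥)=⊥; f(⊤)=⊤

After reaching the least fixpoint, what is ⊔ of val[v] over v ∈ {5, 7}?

Iteration log — 10 steps:
  step 1. node 0  ⊔preds=⊥  new=1  stable
  step 2. node 1  ⊔preds=6  new=6  old=⊥  +wl: 
  step 3. node 2  ⊔preds=⊤  new=⊤  old=⊥  +wl: 
  step 4. node 3  ⊔preds=⊤  new=⊤  old=0  +wl: 2
  step 5. node 4  ⊔preds=⊥  new=1  stable
  step 6. node 5  ⊔preds=⊤  new=⊤  old=3  +wl: 3
  step 7. node 6  ⊔preds=⊥  new=6  stable
  step 8. node 7  ⊔preds=⊤  new=⊤  old=5  +wl: 
  step 9. node 2  ⊔preds=⊤  new=⊤  stable
  step 10. node 3  ⊔preds=⊤  new=⊤  stable

Least fixpoint reached:
  node 0: 1
  node 1: 6
  node 2: ⊤
  node 3: ⊤
  node 4: 1
  node 5: ⊤
  node 6: 6
  node 7: ⊤

⊤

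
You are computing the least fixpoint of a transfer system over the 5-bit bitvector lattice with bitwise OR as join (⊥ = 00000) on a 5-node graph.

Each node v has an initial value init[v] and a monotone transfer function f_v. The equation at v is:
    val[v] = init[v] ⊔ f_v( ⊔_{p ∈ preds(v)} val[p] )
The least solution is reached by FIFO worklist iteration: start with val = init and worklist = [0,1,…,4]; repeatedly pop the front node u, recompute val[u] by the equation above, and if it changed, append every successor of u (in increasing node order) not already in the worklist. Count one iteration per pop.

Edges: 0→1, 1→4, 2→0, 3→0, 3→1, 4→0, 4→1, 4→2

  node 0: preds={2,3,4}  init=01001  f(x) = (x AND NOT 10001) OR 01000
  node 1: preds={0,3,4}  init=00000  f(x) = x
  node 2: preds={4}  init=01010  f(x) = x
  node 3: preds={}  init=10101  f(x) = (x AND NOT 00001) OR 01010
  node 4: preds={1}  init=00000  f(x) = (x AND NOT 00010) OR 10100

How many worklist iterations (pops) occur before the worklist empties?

Trace (9 dequeues):
  [1] u=0 | in 11111 | out 01111 | prev 01001 | push {}
  [2] u=1 | in 11111 | out 11111 | prev 00000 | push {}
  [3] u=2 | in 00000 | out 01010 | ==
  [4] u=3 | in 00000 | out 11111 | prev 10101 | push {0,1}
  [5] u=4 | in 11111 | out 11101 | prev 00000 | push {2}
  [6] u=0 | in 11111 | out 01111 | ==
  [7] u=1 | in 11111 | out 11111 | ==
  [8] u=2 | in 11101 | out 11111 | prev 01010 | push {0}
  [9] u=0 | in 11111 | out 01111 | ==

Converged values:
  [0] 01111
  [1] 11111
  [2] 11111
  [3] 11111
  [4] 11101

9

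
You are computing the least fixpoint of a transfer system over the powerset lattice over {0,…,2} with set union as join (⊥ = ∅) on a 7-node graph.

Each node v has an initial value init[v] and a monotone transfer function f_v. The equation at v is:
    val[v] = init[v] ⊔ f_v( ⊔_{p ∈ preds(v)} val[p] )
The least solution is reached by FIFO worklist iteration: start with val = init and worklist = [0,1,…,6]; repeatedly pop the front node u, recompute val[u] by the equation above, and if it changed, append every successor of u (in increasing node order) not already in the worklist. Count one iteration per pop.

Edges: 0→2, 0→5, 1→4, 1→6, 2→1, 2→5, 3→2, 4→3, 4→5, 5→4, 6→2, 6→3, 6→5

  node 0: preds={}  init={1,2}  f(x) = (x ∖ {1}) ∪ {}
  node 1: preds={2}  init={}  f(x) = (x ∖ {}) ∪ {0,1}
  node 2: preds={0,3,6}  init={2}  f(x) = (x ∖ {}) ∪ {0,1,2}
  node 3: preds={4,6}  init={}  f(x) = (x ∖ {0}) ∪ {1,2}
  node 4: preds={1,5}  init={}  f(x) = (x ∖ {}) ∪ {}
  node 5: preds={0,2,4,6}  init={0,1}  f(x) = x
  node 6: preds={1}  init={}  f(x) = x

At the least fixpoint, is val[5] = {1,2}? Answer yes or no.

no

Trace (12 dequeues):
  [1] u=0 | in {} | out {1,2} | ==
  [2] u=1 | in {2} | out {0,1,2} | prev {} | push {}
  [3] u=2 | in {1,2} | out {0,1,2} | prev {2} | push {1}
  [4] u=3 | in {} | out {1,2} | prev {} | push {2}
  [5] u=4 | in {0,1,2} | out {0,1,2} | prev {} | push {3}
  [6] u=5 | in {0,1,2} | out {0,1,2} | prev {0,1} | push {4}
  [7] u=6 | in {0,1,2} | out {0,1,2} | prev {} | push {5}
  [8] u=1 | in {0,1,2} | out {0,1,2} | ==
  [9] u=2 | in {0,1,2} | out {0,1,2} | ==
  [10] u=3 | in {0,1,2} | out {1,2} | ==
  [11] u=4 | in {0,1,2} | out {0,1,2} | ==
  [12] u=5 | in {0,1,2} | out {0,1,2} | ==

Converged values:
  [0] {1,2}
  [1] {0,1,2}
  [2] {0,1,2}
  [3] {1,2}
  [4] {0,1,2}
  [5] {0,1,2}
  [6] {0,1,2}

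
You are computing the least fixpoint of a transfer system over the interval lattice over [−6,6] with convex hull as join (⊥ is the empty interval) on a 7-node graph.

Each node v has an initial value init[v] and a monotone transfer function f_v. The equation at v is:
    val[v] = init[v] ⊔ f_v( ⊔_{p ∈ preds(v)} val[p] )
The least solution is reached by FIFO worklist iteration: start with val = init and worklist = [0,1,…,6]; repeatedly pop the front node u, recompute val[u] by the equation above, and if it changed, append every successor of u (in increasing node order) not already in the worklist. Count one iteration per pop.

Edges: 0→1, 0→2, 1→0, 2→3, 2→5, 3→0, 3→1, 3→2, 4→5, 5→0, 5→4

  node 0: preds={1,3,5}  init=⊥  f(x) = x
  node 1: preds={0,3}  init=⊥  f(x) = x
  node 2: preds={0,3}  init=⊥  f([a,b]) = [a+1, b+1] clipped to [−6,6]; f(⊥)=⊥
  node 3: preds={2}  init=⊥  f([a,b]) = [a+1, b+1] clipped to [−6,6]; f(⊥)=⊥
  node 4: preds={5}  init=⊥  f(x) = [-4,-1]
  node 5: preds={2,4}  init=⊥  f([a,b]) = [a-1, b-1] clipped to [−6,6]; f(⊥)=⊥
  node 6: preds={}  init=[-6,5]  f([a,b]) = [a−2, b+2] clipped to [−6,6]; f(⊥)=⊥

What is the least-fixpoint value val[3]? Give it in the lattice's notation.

[-3,6]

Trace (43 dequeues):
  [1] u=0 | in ⊥ | out ⊥ | ==
  [2] u=1 | in ⊥ | out ⊥ | ==
  [3] u=2 | in ⊥ | out ⊥ | ==
  [4] u=3 | in ⊥ | out ⊥ | ==
  [5] u=4 | in ⊥ | out [-4,-1] | prev ⊥ | push {}
  [6] u=5 | in [-4,-1] | out [-5,-2] | prev ⊥ | push {0,4}
  [7] u=6 | in ⊥ | out [-6,5] | ==
  [8] u=0 | in [-5,-2] | out [-5,-2] | prev ⊥ | push {1,2}
  [9] u=4 | in [-5,-2] | out [-4,-1] | ==
  [10] u=1 | in [-5,-2] | out [-5,-2] | prev ⊥ | push {0}
  [11] u=2 | in [-5,-2] | out [-4,-1] | prev ⊥ | push {3,5}
  [12] u=0 | in [-5,-2] | out [-5,-2] | ==
  [13] u=3 | in [-4,-1] | out [-3,0] | prev ⊥ | push {0,1,2}
  [14] u=5 | in [-4,-1] | out [-5,-2] | ==
  [15] u=0 | in [-5,0] | out [-5,0] | prev [-5,-2] | push {}
  [16] u=1 | in [-5,0] | out [-5,0] | prev [-5,-2] | push {0}
  [17] u=2 | in [-5,0] | out [-4,1] | prev [-4,-1] | push {3,5}
  [18] u=0 | in [-5,0] | out [-5,0] | ==
  [19] u=3 | in [-4,1] | out [-3,2] | prev [-3,0] | push {0,1,2}
  [20] u=5 | in [-4,1] | out [-5,0] | prev [-5,-2] | push {4}
  [21] u=0 | in [-5,2] | out [-5,2] | prev [-5,0] | push {}
  [22] u=1 | in [-5,2] | out [-5,2] | prev [-5,0] | push {0}
  [23] u=2 | in [-5,2] | out [-4,3] | prev [-4,1] | push {3,5}
  [24] u=4 | in [-5,0] | out [-4,-1] | ==
  [25] u=0 | in [-5,2] | out [-5,2] | ==
  [26] u=3 | in [-4,3] | out [-3,4] | prev [-3,2] | push {0,1,2}
  [27] u=5 | in [-4,3] | out [-5,2] | prev [-5,0] | push {4}
  [28] u=0 | in [-5,4] | out [-5,4] | prev [-5,2] | push {}
  [29] u=1 | in [-5,4] | out [-5,4] | prev [-5,2] | push {0}
  [30] u=2 | in [-5,4] | out [-4,5] | prev [-4,3] | push {3,5}
  [31] u=4 | in [-5,2] | out [-4,-1] | ==
  [32] u=0 | in [-5,4] | out [-5,4] | ==
  [33] u=3 | in [-4,5] | out [-3,6] | prev [-3,4] | push {0,1,2}
  [34] u=5 | in [-4,5] | out [-5,4] | prev [-5,2] | push {4}
  [35] u=0 | in [-5,6] | out [-5,6] | prev [-5,4] | push {}
  [36] u=1 | in [-5,6] | out [-5,6] | prev [-5,4] | push {0}
  [37] u=2 | in [-5,6] | out [-4,6] | prev [-4,5] | push {3,5}
  [38] u=4 | in [-5,4] | out [-4,-1] | ==
  [39] u=0 | in [-5,6] | out [-5,6] | ==
  [40] u=3 | in [-4,6] | out [-3,6] | ==
  [41] u=5 | in [-4,6] | out [-5,5] | prev [-5,4] | push {0,4}
  [42] u=0 | in [-5,6] | out [-5,6] | ==
  [43] u=4 | in [-5,5] | out [-4,-1] | ==

Converged values:
  [0] [-5,6]
  [1] [-5,6]
  [2] [-4,6]
  [3] [-3,6]
  [4] [-4,-1]
  [5] [-5,5]
  [6] [-6,5]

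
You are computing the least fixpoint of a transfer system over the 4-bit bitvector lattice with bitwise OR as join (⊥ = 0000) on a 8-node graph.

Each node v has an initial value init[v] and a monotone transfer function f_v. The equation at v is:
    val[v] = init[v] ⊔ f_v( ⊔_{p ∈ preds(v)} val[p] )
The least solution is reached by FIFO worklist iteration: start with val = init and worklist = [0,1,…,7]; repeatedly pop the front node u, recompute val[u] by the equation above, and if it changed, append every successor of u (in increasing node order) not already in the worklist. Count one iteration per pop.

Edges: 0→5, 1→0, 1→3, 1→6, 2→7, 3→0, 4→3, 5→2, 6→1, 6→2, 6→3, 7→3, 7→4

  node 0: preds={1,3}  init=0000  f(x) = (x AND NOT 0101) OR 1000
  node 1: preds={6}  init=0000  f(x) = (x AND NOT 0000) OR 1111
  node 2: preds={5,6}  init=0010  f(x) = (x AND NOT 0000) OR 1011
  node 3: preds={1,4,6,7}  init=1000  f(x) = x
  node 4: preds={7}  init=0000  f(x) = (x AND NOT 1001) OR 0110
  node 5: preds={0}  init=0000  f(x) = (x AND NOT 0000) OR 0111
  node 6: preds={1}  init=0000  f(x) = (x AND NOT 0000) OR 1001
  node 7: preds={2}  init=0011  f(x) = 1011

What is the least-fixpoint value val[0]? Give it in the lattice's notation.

1010

Trace (15 dequeues):
  [1] u=0 | in 1000 | out 1000 | prev 0000 | push {}
  [2] u=1 | in 0000 | out 1111 | prev 0000 | push {0}
  [3] u=2 | in 0000 | out 1011 | prev 0010 | push {}
  [4] u=3 | in 1111 | out 1111 | prev 1000 | push {}
  [5] u=4 | in 0011 | out 0110 | prev 0000 | push {3}
  [6] u=5 | in 1000 | out 1111 | prev 0000 | push {2}
  [7] u=6 | in 1111 | out 1111 | prev 0000 | push {1}
  [8] u=7 | in 1011 | out 1011 | prev 0011 | push {4}
  [9] u=0 | in 1111 | out 1010 | prev 1000 | push {5}
  [10] u=3 | in 1111 | out 1111 | ==
  [11] u=2 | in 1111 | out 1111 | prev 1011 | push {7}
  [12] u=1 | in 1111 | out 1111 | ==
  [13] u=4 | in 1011 | out 0110 | ==
  [14] u=5 | in 1010 | out 1111 | ==
  [15] u=7 | in 1111 | out 1011 | ==

Converged values:
  [0] 1010
  [1] 1111
  [2] 1111
  [3] 1111
  [4] 0110
  [5] 1111
  [6] 1111
  [7] 1011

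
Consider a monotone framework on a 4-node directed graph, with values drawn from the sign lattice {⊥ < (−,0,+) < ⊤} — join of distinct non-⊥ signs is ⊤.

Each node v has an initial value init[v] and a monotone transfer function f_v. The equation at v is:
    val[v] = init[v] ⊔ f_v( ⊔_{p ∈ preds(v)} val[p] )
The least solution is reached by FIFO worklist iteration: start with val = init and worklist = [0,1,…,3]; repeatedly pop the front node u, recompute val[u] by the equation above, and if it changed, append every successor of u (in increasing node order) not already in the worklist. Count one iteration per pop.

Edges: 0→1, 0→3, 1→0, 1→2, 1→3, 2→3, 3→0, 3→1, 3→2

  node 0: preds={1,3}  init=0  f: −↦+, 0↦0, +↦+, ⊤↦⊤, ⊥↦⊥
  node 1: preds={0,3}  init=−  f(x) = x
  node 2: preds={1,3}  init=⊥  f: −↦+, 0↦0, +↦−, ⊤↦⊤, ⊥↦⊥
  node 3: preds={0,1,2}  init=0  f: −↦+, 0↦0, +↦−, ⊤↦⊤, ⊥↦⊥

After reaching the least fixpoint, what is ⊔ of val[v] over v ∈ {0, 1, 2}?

Iteration log — 7 steps:
  step 1. node 0  ⊔preds=⊤  new=⊤  old=0  +wl: 
  step 2. node 1  ⊔preds=⊤  new=⊤  old=−  +wl: 0
  step 3. node 2  ⊔preds=⊤  new=⊤  old=⊥  +wl: 
  step 4. node 3  ⊔preds=⊤  new=⊤  old=0  +wl: 1,2
  step 5. node 0  ⊔preds=⊤  new=⊤  stable
  step 6. node 1  ⊔preds=⊤  new=⊤  stable
  step 7. node 2  ⊔preds=⊤  new=⊤  stable

Least fixpoint reached:
  node 0: ⊤
  node 1: ⊤
  node 2: ⊤
  node 3: ⊤

⊤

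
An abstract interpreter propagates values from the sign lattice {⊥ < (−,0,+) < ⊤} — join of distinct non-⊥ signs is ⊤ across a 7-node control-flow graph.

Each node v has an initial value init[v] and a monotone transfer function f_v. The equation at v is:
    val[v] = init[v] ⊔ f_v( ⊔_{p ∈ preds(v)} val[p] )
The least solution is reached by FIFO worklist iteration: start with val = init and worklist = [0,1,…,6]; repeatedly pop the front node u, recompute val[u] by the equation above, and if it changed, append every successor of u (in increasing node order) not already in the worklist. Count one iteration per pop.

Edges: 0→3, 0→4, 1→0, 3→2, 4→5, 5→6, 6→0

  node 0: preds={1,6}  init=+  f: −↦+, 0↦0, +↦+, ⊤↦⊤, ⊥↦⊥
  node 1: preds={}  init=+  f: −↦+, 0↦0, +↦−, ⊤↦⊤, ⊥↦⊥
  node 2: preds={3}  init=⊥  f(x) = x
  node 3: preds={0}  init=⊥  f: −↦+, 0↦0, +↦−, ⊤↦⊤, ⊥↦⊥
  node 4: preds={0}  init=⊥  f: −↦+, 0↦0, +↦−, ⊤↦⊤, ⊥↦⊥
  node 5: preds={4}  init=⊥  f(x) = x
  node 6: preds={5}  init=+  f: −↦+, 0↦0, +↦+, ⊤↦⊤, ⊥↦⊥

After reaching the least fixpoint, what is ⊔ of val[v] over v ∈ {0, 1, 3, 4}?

⊤

Trace (8 dequeues):
  [1] u=0 | in + | out + | ==
  [2] u=1 | in ⊥ | out + | ==
  [3] u=2 | in ⊥ | out ⊥ | ==
  [4] u=3 | in + | out − | prev ⊥ | push {2}
  [5] u=4 | in + | out − | prev ⊥ | push {}
  [6] u=5 | in − | out − | prev ⊥ | push {}
  [7] u=6 | in − | out + | ==
  [8] u=2 | in − | out − | prev ⊥ | push {}

Converged values:
  [0] +
  [1] +
  [2] −
  [3] −
  [4] −
  [5] −
  [6] +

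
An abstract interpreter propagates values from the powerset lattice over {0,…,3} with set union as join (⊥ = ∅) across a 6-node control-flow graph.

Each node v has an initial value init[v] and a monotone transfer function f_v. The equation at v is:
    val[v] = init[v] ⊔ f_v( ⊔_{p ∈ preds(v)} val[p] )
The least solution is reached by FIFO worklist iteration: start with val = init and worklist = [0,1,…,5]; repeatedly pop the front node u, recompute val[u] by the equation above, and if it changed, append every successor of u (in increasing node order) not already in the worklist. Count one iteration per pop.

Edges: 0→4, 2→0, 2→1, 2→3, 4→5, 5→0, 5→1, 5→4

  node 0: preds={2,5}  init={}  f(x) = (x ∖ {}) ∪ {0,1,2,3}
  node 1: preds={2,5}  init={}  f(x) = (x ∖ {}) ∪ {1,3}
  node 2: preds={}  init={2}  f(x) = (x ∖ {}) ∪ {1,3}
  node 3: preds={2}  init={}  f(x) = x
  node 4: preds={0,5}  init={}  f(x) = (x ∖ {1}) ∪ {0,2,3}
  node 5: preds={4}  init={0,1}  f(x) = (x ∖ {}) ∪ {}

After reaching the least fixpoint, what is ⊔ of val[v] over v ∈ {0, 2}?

{0,1,2,3}

Iteration log — 9 steps:
  step 1. node 0  ⊔preds={0,1,2}  new={0,1,2,3}  old={}  +wl: 
  step 2. node 1  ⊔preds={0,1,2}  new={0,1,2,3}  old={}  +wl: 
  step 3. node 2  ⊔preds={}  new={1,2,3}  old={2}  +wl: 0,1
  step 4. node 3  ⊔preds={1,2,3}  new={1,2,3}  old={}  +wl: 
  step 5. node 4  ⊔preds={0,1,2,3}  new={0,2,3}  old={}  +wl: 
  step 6. node 5  ⊔preds={0,2,3}  new={0,1,2,3}  old={0,1}  +wl: 4
  step 7. node 0  ⊔preds={0,1,2,3}  new={0,1,2,3}  stable
  step 8. node 1  ⊔preds={0,1,2,3}  new={0,1,2,3}  stable
  step 9. node 4  ⊔preds={0,1,2,3}  new={0,2,3}  stable

Least fixpoint reached:
  node 0: {0,1,2,3}
  node 1: {0,1,2,3}
  node 2: {1,2,3}
  node 3: {1,2,3}
  node 4: {0,2,3}
  node 5: {0,1,2,3}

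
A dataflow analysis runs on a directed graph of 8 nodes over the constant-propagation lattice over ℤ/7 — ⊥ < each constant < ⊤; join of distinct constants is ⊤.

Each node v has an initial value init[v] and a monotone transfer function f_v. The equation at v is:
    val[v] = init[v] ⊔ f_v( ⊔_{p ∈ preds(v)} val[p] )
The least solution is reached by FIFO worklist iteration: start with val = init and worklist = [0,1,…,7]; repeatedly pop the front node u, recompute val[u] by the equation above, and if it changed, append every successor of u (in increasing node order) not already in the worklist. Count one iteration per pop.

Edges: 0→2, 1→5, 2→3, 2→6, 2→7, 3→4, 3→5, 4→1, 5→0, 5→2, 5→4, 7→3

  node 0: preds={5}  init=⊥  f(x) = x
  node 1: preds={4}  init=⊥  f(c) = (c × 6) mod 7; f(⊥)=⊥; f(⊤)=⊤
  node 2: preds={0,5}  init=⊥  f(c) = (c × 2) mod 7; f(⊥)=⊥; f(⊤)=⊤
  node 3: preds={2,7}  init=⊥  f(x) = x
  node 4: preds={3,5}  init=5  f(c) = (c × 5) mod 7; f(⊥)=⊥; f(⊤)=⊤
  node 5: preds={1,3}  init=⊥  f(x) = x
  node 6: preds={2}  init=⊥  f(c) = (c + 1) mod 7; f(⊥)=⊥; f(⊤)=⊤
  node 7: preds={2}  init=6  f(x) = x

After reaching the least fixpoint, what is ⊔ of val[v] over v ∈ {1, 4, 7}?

Trace (19 dequeues):
  [1] u=0 | in ⊥ | out ⊥ | ==
  [2] u=1 | in 5 | out 2 | prev ⊥ | push {}
  [3] u=2 | in ⊥ | out ⊥ | ==
  [4] u=3 | in 6 | out 6 | prev ⊥ | push {}
  [5] u=4 | in 6 | out ⊤ | prev 5 | push {1}
  [6] u=5 | in ⊤ | out ⊤ | prev ⊥ | push {0,2,4}
  [7] u=6 | in ⊥ | out ⊥ | ==
  [8] u=7 | in ⊥ | out 6 | ==
  [9] u=1 | in ⊤ | out ⊤ | prev 2 | push {5}
  [10] u=0 | in ⊤ | out ⊤ | prev ⊥ | push {}
  [11] u=2 | in ⊤ | out ⊤ | prev ⊥ | push {3,6,7}
  [12] u=4 | in ⊤ | out ⊤ | ==
  [13] u=5 | in ⊤ | out ⊤ | ==
  [14] u=3 | in ⊤ | out ⊤ | prev 6 | push {4,5}
  [15] u=6 | in ⊤ | out ⊤ | prev ⊥ | push {}
  [16] u=7 | in ⊤ | out ⊤ | prev 6 | push {3}
  [17] u=4 | in ⊤ | out ⊤ | ==
  [18] u=5 | in ⊤ | out ⊤ | ==
  [19] u=3 | in ⊤ | out ⊤ | ==

Converged values:
  [0] ⊤
  [1] ⊤
  [2] ⊤
  [3] ⊤
  [4] ⊤
  [5] ⊤
  [6] ⊤
  [7] ⊤

⊤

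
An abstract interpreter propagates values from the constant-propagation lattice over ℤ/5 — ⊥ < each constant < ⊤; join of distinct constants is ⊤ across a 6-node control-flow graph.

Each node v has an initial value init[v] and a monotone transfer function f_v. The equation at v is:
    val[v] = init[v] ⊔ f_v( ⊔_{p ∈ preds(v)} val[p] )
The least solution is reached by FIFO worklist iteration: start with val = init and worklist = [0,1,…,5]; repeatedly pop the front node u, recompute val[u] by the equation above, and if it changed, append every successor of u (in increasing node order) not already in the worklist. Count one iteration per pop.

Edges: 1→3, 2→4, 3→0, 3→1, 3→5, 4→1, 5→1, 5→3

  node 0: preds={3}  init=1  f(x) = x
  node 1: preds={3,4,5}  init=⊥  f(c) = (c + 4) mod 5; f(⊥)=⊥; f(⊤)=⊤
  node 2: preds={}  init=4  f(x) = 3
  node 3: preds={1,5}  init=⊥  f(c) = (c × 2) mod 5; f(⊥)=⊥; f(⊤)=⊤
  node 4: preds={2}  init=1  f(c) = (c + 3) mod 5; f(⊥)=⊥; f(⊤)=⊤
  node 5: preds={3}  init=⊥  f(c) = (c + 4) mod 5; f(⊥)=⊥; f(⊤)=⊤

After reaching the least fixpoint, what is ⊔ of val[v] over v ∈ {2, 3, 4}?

⊤

Worklist (14 pops):
  #1 pop 0: in=⊥ → 1 (no change)
  #2 pop 1: in=1 → 0 (was ⊥); enqueue []
  #3 pop 2: in=⊥ → ⊤ (was 4); enqueue []
  #4 pop 3: in=0 → 0 (was ⊥); enqueue [0,1]
  #5 pop 4: in=⊤ → ⊤ (was 1); enqueue []
  #6 pop 5: in=0 → 4 (was ⊥); enqueue [3]
  #7 pop 0: in=0 → ⊤ (was 1); enqueue []
  #8 pop 1: in=⊤ → ⊤ (was 0); enqueue []
  #9 pop 3: in=⊤ → ⊤ (was 0); enqueue [0,1,5]
  #10 pop 0: in=⊤ → ⊤ (no change)
  #11 pop 1: in=⊤ → ⊤ (no change)
  #12 pop 5: in=⊤ → ⊤ (was 4); enqueue [1,3]
  #13 pop 1: in=⊤ → ⊤ (no change)
  #14 pop 3: in=⊤ → ⊤ (no change)

Fixpoint:
  val[0] = ⊤
  val[1] = ⊤
  val[2] = ⊤
  val[3] = ⊤
  val[4] = ⊤
  val[5] = ⊤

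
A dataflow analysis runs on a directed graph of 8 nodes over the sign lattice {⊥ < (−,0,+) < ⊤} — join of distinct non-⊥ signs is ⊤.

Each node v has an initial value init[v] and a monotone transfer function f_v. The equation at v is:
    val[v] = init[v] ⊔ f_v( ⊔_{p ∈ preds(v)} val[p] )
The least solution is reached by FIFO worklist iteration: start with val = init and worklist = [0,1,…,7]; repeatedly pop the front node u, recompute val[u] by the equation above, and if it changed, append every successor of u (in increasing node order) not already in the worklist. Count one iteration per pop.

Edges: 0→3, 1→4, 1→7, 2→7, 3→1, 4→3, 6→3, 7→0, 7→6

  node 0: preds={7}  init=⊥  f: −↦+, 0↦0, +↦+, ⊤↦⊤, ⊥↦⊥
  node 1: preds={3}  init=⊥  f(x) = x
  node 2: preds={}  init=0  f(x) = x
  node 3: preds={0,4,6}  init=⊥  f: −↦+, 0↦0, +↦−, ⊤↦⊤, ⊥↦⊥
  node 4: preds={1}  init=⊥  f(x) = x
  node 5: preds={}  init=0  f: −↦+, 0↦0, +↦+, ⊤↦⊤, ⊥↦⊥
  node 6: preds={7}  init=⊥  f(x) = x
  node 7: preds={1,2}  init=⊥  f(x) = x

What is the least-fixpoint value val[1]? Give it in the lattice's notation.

Iteration log — 15 steps:
  step 1. node 0  ⊔preds=⊥  new=⊥  stable
  step 2. node 1  ⊔preds=⊥  new=⊥  stable
  step 3. node 2  ⊔preds=⊥  new=0  stable
  step 4. node 3  ⊔preds=⊥  new=⊥  stable
  step 5. node 4  ⊔preds=⊥  new=⊥  stable
  step 6. node 5  ⊔preds=⊥  new=0  stable
  step 7. node 6  ⊔preds=⊥  new=⊥  stable
  step 8. node 7  ⊔preds=0  new=0  old=⊥  +wl: 0,6
  step 9. node 0  ⊔preds=0  new=0  old=⊥  +wl: 3
  step 10. node 6  ⊔preds=0  new=0  old=⊥  +wl: 
  step 11. node 3  ⊔preds=0  new=0  old=⊥  +wl: 1
  step 12. node 1  ⊔preds=0  new=0  old=⊥  +wl: 4,7
  step 13. node 4  ⊔preds=0  new=0  old=⊥  +wl: 3
  step 14. node 7  ⊔preds=0  new=0  stable
  step 15. node 3  ⊔preds=0  new=0  stable

Least fixpoint reached:
  node 0: 0
  node 1: 0
  node 2: 0
  node 3: 0
  node 4: 0
  node 5: 0
  node 6: 0
  node 7: 0

0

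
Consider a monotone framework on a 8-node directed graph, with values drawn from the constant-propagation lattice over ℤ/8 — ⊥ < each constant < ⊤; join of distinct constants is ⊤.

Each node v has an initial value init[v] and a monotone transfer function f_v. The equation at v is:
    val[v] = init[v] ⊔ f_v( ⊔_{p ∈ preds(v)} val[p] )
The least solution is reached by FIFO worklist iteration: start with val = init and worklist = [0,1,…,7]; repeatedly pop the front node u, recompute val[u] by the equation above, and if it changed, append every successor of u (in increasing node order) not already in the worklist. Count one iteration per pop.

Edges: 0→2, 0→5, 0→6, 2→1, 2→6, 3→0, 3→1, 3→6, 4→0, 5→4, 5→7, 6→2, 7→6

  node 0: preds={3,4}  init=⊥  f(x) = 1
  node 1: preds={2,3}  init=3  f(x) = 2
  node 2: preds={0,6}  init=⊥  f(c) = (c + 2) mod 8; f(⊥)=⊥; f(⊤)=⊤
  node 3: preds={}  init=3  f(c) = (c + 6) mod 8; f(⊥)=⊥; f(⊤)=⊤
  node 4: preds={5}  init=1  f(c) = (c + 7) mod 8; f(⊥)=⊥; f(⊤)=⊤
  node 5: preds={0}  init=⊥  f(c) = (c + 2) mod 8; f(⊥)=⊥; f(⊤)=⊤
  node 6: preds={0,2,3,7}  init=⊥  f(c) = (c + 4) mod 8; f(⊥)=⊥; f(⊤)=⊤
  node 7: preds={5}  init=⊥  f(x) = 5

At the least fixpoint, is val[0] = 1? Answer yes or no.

yes

Iteration log — 14 steps:
  step 1. node 0  ⊔preds=⊤  new=1  old=⊥  +wl: 
  step 2. node 1  ⊔preds=3  new=⊤  old=3  +wl: 
  step 3. node 2  ⊔preds=1  new=3  old=⊥  +wl: 1
  step 4. node 3  ⊔preds=⊥  new=3  stable
  step 5. node 4  ⊔preds=⊥  new=1  stable
  step 6. node 5  ⊔preds=1  new=3  old=⊥  +wl: 4
  step 7. node 6  ⊔preds=⊤  new=⊤  old=⊥  +wl: 2
  step 8. node 7  ⊔preds=3  new=5  old=⊥  +wl: 6
  step 9. node 1  ⊔preds=3  new=⊤  stable
  step 10. node 4  ⊔preds=3  new=⊤  old=1  +wl: 0
  step 11. node 2  ⊔preds=⊤  new=⊤  old=3  +wl: 1
  step 12. node 6  ⊔preds=⊤  new=⊤  stable
  step 13. node 0  ⊔preds=⊤  new=1  stable
  step 14. node 1  ⊔preds=⊤  new=⊤  stable

Least fixpoint reached:
  node 0: 1
  node 1: ⊤
  node 2: ⊤
  node 3: 3
  node 4: ⊤
  node 5: 3
  node 6: ⊤
  node 7: 5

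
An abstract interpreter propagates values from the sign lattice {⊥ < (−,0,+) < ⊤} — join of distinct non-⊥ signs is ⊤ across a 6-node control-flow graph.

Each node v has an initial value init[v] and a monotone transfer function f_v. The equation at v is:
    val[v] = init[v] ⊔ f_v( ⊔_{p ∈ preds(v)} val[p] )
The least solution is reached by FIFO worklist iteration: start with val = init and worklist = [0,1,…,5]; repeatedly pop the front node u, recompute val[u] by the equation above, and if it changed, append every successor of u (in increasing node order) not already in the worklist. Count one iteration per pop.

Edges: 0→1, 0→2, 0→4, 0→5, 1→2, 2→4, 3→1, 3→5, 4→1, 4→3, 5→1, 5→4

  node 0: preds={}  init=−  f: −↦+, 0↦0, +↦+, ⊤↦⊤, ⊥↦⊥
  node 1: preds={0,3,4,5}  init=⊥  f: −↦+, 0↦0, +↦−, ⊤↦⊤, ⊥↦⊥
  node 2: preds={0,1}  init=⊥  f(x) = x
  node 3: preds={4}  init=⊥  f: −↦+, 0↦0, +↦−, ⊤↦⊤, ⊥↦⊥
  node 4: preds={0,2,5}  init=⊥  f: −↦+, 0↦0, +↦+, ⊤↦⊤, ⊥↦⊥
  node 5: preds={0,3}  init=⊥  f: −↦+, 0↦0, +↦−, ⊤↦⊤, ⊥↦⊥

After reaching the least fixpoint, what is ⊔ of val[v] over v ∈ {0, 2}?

⊤

Worklist (14 pops):
  #1 pop 0: in=⊥ → − (no change)
  #2 pop 1: in=− → + (was ⊥); enqueue []
  #3 pop 2: in=⊤ → ⊤ (was ⊥); enqueue []
  #4 pop 3: in=⊥ → ⊥ (no change)
  #5 pop 4: in=⊤ → ⊤ (was ⊥); enqueue [1,3]
  #6 pop 5: in=− → + (was ⊥); enqueue [4]
  #7 pop 1: in=⊤ → ⊤ (was +); enqueue [2]
  #8 pop 3: in=⊤ → ⊤ (was ⊥); enqueue [1,5]
  #9 pop 4: in=⊤ → ⊤ (no change)
  #10 pop 2: in=⊤ → ⊤ (no change)
  #11 pop 1: in=⊤ → ⊤ (no change)
  #12 pop 5: in=⊤ → ⊤ (was +); enqueue [1,4]
  #13 pop 1: in=⊤ → ⊤ (no change)
  #14 pop 4: in=⊤ → ⊤ (no change)

Fixpoint:
  val[0] = −
  val[1] = ⊤
  val[2] = ⊤
  val[3] = ⊤
  val[4] = ⊤
  val[5] = ⊤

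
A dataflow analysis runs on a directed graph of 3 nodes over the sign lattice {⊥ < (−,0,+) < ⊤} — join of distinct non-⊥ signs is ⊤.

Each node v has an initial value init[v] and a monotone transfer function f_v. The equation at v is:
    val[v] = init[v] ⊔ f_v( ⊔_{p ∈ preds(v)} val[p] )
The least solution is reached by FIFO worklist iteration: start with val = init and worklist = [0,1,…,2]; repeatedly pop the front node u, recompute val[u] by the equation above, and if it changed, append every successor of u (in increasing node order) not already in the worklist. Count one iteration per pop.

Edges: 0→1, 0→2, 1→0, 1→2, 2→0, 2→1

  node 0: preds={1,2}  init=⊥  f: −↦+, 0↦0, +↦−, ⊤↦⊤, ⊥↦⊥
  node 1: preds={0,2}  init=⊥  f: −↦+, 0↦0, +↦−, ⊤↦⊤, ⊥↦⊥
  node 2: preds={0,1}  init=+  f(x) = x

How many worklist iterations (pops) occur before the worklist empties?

6

Trace (6 dequeues):
  [1] u=0 | in + | out − | prev ⊥ | push {}
  [2] u=1 | in ⊤ | out ⊤ | prev ⊥ | push {0}
  [3] u=2 | in ⊤ | out ⊤ | prev + | push {1}
  [4] u=0 | in ⊤ | out ⊤ | prev − | push {2}
  [5] u=1 | in ⊤ | out ⊤ | ==
  [6] u=2 | in ⊤ | out ⊤ | ==

Converged values:
  [0] ⊤
  [1] ⊤
  [2] ⊤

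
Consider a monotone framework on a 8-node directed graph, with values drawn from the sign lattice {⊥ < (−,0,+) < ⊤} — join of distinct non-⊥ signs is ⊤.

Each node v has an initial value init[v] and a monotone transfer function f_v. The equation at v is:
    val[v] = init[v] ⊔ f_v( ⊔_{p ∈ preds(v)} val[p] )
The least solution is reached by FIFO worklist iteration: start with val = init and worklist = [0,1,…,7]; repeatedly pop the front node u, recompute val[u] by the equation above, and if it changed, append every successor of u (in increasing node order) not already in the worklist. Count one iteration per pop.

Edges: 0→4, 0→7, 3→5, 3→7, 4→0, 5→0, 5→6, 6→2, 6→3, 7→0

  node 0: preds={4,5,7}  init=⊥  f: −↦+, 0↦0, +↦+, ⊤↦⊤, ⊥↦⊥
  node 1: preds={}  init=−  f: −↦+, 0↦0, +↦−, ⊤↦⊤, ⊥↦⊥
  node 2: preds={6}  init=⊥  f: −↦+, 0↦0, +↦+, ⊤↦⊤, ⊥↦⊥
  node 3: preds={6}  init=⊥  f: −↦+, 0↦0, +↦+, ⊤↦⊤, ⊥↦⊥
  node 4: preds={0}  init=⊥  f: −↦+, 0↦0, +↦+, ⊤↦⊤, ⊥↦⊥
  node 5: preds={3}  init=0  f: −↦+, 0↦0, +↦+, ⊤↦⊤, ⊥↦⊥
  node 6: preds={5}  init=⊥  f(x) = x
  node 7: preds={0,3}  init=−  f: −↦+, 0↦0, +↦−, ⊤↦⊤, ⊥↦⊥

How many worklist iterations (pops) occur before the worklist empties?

Iteration log — 13 steps:
  step 1. node 0  ⊔preds=⊤  new=⊤  old=⊥  +wl: 
  step 2. node 1  ⊔preds=⊥  new=−  stable
  step 3. node 2  ⊔preds=⊥  new=⊥  stable
  step 4. node 3  ⊔preds=⊥  new=⊥  stable
  step 5. node 4  ⊔preds=⊤  new=⊤  old=⊥  +wl: 0
  step 6. node 5  ⊔preds=⊥  new=0  stable
  step 7. node 6  ⊔preds=0  new=0  old=⊥  +wl: 2,3
  step 8. node 7  ⊔preds=⊤  new=⊤  old=−  +wl: 
  step 9. node 0  ⊔preds=⊤  new=⊤  stable
  step 10. node 2  ⊔preds=0  new=0  old=⊥  +wl: 
  step 11. node 3  ⊔preds=0  new=0  old=⊥  +wl: 5,7
  step 12. node 5  ⊔preds=0  new=0  stable
  step 13. node 7  ⊔preds=⊤  new=⊤  stable

Least fixpoint reached:
  node 0: ⊤
  node 1: −
  node 2: 0
  node 3: 0
  node 4: ⊤
  node 5: 0
  node 6: 0
  node 7: ⊤

13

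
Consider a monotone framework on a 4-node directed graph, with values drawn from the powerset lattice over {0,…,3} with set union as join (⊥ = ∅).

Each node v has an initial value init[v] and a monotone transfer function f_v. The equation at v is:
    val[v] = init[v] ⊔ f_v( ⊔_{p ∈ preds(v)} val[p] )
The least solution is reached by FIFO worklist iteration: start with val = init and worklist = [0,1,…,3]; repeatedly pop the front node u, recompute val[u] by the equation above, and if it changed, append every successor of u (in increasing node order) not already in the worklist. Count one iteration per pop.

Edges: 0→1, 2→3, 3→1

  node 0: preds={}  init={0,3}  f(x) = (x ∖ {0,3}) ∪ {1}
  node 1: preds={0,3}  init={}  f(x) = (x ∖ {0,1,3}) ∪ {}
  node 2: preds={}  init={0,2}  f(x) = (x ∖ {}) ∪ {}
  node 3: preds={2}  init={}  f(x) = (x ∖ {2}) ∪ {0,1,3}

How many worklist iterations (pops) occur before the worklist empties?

5

Iteration log — 5 steps:
  step 1. node 0  ⊔preds={}  new={0,1,3}  old={0,3}  +wl: 
  step 2. node 1  ⊔preds={0,1,3}  new={}  stable
  step 3. node 2  ⊔preds={}  new={0,2}  stable
  step 4. node 3  ⊔preds={0,2}  new={0,1,3}  old={}  +wl: 1
  step 5. node 1  ⊔preds={0,1,3}  new={}  stable

Least fixpoint reached:
  node 0: {0,1,3}
  node 1: {}
  node 2: {0,2}
  node 3: {0,1,3}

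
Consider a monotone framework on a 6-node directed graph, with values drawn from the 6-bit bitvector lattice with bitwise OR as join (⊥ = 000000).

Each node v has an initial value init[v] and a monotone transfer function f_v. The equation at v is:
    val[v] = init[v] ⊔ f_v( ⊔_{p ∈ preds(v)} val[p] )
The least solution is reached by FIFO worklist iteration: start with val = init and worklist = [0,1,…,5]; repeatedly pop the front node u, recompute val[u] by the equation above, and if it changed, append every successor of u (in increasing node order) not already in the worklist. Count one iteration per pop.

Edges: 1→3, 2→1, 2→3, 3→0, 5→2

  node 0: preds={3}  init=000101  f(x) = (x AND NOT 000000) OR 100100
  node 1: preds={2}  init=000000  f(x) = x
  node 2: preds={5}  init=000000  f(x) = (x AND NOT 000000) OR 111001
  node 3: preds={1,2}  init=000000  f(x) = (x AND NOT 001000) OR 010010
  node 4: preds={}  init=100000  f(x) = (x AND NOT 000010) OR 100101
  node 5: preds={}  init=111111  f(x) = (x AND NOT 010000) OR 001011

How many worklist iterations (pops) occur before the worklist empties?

Worklist (9 pops):
  #1 pop 0: in=000000 → 100101 (was 000101); enqueue []
  #2 pop 1: in=000000 → 000000 (no change)
  #3 pop 2: in=111111 → 111111 (was 000000); enqueue [1]
  #4 pop 3: in=111111 → 110111 (was 000000); enqueue [0]
  #5 pop 4: in=000000 → 100101 (was 100000); enqueue []
  #6 pop 5: in=000000 → 111111 (no change)
  #7 pop 1: in=111111 → 111111 (was 000000); enqueue [3]
  #8 pop 0: in=110111 → 110111 (was 100101); enqueue []
  #9 pop 3: in=111111 → 110111 (no change)

Fixpoint:
  val[0] = 110111
  val[1] = 111111
  val[2] = 111111
  val[3] = 110111
  val[4] = 100101
  val[5] = 111111

9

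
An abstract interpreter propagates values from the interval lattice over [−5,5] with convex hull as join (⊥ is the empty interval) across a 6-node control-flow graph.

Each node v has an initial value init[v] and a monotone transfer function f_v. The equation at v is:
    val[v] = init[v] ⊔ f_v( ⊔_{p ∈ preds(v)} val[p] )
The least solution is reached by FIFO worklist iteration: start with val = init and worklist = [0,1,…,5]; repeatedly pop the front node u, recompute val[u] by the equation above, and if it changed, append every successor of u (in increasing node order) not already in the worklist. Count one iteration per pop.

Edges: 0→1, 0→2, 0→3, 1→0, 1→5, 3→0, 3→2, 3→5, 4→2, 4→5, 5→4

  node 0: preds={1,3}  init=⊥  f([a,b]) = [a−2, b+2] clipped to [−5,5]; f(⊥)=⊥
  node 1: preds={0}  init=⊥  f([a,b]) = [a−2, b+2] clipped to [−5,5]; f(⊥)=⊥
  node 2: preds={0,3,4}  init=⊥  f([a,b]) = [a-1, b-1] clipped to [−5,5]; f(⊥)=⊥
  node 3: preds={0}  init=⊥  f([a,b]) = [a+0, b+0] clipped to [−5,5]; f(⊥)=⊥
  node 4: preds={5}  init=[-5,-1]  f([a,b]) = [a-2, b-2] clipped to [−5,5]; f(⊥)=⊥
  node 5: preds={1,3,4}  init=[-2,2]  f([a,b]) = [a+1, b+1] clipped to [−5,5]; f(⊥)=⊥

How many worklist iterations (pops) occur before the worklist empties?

Worklist (8 pops):
  #1 pop 0: in=⊥ → ⊥ (no change)
  #2 pop 1: in=⊥ → ⊥ (no change)
  #3 pop 2: in=[-5,-1] → [-5,-2] (was ⊥); enqueue []
  #4 pop 3: in=⊥ → ⊥ (no change)
  #5 pop 4: in=[-2,2] → [-5,0] (was [-5,-1]); enqueue [2]
  #6 pop 5: in=[-5,0] → [-4,2] (was [-2,2]); enqueue [4]
  #7 pop 2: in=[-5,0] → [-5,-1] (was [-5,-2]); enqueue []
  #8 pop 4: in=[-4,2] → [-5,0] (no change)

Fixpoint:
  val[0] = ⊥
  val[1] = ⊥
  val[2] = [-5,-1]
  val[3] = ⊥
  val[4] = [-5,0]
  val[5] = [-4,2]

8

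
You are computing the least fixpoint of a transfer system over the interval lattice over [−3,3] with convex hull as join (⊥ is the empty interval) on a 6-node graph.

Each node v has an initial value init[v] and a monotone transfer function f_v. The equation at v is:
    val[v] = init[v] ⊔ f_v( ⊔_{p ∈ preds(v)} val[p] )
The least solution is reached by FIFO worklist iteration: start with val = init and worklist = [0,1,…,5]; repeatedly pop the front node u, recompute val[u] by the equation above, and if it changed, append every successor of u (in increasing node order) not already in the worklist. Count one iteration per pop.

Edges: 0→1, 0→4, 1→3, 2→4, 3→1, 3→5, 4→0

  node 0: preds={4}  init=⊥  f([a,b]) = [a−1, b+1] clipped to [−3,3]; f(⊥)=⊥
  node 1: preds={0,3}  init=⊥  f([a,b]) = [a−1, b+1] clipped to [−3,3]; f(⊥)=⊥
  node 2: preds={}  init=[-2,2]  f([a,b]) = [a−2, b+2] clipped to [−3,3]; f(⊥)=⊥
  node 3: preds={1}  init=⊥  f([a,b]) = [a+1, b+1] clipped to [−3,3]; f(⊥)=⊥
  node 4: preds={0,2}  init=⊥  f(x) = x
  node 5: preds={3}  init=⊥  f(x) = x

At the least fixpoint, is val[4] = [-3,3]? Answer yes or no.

yes

Iteration log — 13 steps:
  step 1. node 0  ⊔preds=⊥  new=⊥  stable
  step 2. node 1  ⊔preds=⊥  new=⊥  stable
  step 3. node 2  ⊔preds=⊥  new=[-2,2]  stable
  step 4. node 3  ⊔preds=⊥  new=⊥  stable
  step 5. node 4  ⊔preds=[-2,2]  new=[-2,2]  old=⊥  +wl: 0
  step 6. node 5  ⊔preds=⊥  new=⊥  stable
  step 7. node 0  ⊔preds=[-2,2]  new=[-3,3]  old=⊥  +wl: 1,4
  step 8. node 1  ⊔preds=[-3,3]  new=[-3,3]  old=⊥  +wl: 3
  step 9. node 4  ⊔preds=[-3,3]  new=[-3,3]  old=[-2,2]  +wl: 0
  step 10. node 3  ⊔preds=[-3,3]  new=[-2,3]  old=⊥  +wl: 1,5
  step 11. node 0  ⊔preds=[-3,3]  new=[-3,3]  stable
  step 12. node 1  ⊔preds=[-3,3]  new=[-3,3]  stable
  step 13. node 5  ⊔preds=[-2,3]  new=[-2,3]  old=⊥  +wl: 

Least fixpoint reached:
  node 0: [-3,3]
  node 1: [-3,3]
  node 2: [-2,2]
  node 3: [-2,3]
  node 4: [-3,3]
  node 5: [-2,3]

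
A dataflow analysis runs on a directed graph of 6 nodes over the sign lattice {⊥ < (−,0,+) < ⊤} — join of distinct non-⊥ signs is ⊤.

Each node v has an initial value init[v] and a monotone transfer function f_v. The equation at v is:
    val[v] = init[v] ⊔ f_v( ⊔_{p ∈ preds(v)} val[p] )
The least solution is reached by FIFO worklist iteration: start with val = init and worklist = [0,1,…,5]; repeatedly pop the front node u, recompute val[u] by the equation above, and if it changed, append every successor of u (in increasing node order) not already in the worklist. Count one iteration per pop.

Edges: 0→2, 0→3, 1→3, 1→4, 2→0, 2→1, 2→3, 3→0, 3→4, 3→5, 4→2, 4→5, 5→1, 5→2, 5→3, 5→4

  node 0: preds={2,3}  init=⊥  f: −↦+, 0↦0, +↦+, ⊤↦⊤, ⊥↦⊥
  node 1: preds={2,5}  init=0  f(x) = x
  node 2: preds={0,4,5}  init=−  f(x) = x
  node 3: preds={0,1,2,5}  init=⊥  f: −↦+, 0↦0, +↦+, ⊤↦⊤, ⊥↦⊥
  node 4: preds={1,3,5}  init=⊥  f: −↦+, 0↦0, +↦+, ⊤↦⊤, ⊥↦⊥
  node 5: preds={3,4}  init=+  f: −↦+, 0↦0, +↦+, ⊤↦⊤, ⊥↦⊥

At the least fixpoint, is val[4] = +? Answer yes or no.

no

Trace (11 dequeues):
  [1] u=0 | in − | out + | prev ⊥ | push {}
  [2] u=1 | in ⊤ | out ⊤ | prev 0 | push {}
  [3] u=2 | in + | out ⊤ | prev − | push {0,1}
  [4] u=3 | in ⊤ | out ⊤ | prev ⊥ | push {}
  [5] u=4 | in ⊤ | out ⊤ | prev ⊥ | push {2}
  [6] u=5 | in ⊤ | out ⊤ | prev + | push {3,4}
  [7] u=0 | in ⊤ | out ⊤ | prev + | push {}
  [8] u=1 | in ⊤ | out ⊤ | ==
  [9] u=2 | in ⊤ | out ⊤ | ==
  [10] u=3 | in ⊤ | out ⊤ | ==
  [11] u=4 | in ⊤ | out ⊤ | ==

Converged values:
  [0] ⊤
  [1] ⊤
  [2] ⊤
  [3] ⊤
  [4] ⊤
  [5] ⊤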